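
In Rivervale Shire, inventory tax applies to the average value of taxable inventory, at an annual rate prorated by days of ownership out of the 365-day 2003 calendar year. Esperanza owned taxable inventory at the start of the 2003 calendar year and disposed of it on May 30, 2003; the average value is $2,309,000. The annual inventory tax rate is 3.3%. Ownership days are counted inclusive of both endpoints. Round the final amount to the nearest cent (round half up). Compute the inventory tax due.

Days held (January 1 – May 30, 2003): 150 out of 365
Tax = $2,309,000 × 3.3% × 150/365 = $31,313.8356

$31,313.84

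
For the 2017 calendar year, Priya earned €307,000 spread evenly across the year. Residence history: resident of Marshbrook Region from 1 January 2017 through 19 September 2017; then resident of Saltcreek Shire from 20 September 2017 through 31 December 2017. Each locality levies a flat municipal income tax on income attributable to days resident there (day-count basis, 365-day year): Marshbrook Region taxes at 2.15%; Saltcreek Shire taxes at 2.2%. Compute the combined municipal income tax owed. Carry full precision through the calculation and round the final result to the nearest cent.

Marshbrook Region, 1 January – 19 September 2017: 262 days → €307,000 × 2.15% × 262/365 = €4,737.8932
Saltcreek Shire, 20 September – 31 December 2017: 103 days → €307,000 × 2.2% × 103/365 = €1,905.9233
Total = €6,643.8164

€6,643.82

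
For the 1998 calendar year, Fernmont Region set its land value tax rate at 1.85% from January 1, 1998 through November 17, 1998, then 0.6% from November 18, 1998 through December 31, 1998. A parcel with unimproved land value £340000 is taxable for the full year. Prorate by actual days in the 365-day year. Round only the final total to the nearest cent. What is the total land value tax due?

£5777.67

January 1 – November 17, 1998: 321 days at 1.85% → £340000 × 1.85% × 321/365 = £5531.7534
November 18 – December 31, 1998: 44 days at 0.6% → £340000 × 0.6% × 44/365 = £245.9178
Total = £5777.6712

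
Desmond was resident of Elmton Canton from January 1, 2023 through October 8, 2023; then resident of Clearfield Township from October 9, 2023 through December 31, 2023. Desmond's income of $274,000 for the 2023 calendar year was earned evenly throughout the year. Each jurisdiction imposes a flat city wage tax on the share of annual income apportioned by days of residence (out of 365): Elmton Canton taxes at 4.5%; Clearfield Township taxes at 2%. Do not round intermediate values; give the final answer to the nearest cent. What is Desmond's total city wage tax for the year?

$10,753.56

Elmton Canton, January 1 – October 8, 2023: 281 days → $274,000 × 4.5% × 281/365 = $9,492.4110
Clearfield Township, October 9 – December 31, 2023: 84 days → $274,000 × 2% × 84/365 = $1,261.1507
Total = $10,753.5616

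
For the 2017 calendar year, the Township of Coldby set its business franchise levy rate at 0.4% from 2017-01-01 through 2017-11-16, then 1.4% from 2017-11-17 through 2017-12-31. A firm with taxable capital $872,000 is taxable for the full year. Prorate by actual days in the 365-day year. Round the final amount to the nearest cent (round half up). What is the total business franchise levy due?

2017-01-01 to 2017-11-16: 320 days at 0.4% → $872,000 × 0.4% × 320/365 = $3,057.9726
2017-11-17 to 2017-12-31: 45 days at 1.4% → $872,000 × 1.4% × 45/365 = $1,505.0959
Total = $4,563.0685

$4,563.07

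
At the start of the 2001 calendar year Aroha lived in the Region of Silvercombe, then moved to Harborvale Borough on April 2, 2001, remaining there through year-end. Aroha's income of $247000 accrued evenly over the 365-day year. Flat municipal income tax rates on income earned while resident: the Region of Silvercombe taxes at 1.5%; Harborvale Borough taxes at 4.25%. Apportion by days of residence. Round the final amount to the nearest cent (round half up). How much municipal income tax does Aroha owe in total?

The Region of Silvercombe, January 1 – April 1, 2001: 91 days → $247000 × 1.5% × 91/365 = $923.7123
Harborvale Borough, April 2 – December 31, 2001: 274 days → $247000 × 4.25% × 274/365 = $7880.3151
Total = $8804.0274

$8804.03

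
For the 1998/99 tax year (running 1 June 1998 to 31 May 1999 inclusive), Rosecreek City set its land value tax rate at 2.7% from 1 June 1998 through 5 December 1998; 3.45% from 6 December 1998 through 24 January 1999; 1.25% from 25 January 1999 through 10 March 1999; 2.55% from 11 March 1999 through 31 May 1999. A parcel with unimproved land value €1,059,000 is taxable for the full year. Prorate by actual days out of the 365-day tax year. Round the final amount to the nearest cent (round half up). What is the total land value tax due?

€27,431.00

1 June – 5 December 1998: 188 days at 2.7% → €1,059,000 × 2.7% × 188/365 = €14,727.3534
6 December 1998 – 24 January 1999: 50 days at 3.45% → €1,059,000 × 3.45% × 50/365 = €5,004.8630
25 January – 10 March 1999: 45 days at 1.25% → €1,059,000 × 1.25% × 45/365 = €1,632.0205
11 March – 31 May 1999: 82 days at 2.55% → €1,059,000 × 2.55% × 82/365 = €6,066.7644
Total = €27,431.0014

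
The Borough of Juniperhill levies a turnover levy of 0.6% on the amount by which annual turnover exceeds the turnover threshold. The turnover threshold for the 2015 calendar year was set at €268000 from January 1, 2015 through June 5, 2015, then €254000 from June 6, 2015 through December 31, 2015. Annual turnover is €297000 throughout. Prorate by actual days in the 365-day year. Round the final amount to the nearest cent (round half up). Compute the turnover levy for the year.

€222.10

January 1 – June 5, 2015: 156 days, exemption €268000 → (€297000 − €268000) × 0.6% × 156/365 = €74.3671
June 6 – December 31, 2015: 209 days, exemption €254000 → (€297000 − €254000) × 0.6% × 209/365 = €147.7315
Total = €222.0986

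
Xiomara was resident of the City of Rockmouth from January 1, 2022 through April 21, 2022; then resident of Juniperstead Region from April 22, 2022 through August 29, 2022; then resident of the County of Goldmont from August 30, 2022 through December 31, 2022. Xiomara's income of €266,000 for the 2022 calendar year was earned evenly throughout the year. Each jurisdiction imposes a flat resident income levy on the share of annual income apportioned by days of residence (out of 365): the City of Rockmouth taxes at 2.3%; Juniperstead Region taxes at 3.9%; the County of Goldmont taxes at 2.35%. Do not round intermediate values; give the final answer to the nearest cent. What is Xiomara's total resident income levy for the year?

€7,679.02

The City of Rockmouth, January 1 – April 21, 2022: 111 days → €266,000 × 2.3% × 111/365 = €1,860.5425
Juniperstead Region, April 22 – August 29, 2022: 130 days → €266,000 × 3.9% × 130/365 = €3,694.8493
The County of Goldmont, August 30 – December 31, 2022: 124 days → €266,000 × 2.35% × 124/365 = €2,123.6274
Total = €7,679.0192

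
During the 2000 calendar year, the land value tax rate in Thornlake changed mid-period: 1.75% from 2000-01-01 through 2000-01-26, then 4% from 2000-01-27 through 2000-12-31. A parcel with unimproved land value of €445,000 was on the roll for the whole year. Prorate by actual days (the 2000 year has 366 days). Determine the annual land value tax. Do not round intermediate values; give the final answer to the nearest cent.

2000-01-01 to 2000-01-26: 26 days at 1.75% → €445,000 × 1.75% × 26/366 = €553.2104
2000-01-27 to 2000-12-31: 340 days at 4% → €445,000 × 4% × 340/366 = €16,535.5191
Total = €17,088.7295

€17,088.73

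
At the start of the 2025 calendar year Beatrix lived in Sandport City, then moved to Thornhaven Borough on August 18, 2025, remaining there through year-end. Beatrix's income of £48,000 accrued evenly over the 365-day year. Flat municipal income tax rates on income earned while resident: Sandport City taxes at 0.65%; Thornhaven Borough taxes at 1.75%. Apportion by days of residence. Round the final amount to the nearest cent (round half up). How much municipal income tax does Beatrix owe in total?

Sandport City, January 1 – August 17, 2025: 229 days → £48,000 × 0.65% × 229/365 = £195.7479
Thornhaven Borough, August 18 – December 31, 2025: 136 days → £48,000 × 1.75% × 136/365 = £312.9863
Total = £508.7342

£508.73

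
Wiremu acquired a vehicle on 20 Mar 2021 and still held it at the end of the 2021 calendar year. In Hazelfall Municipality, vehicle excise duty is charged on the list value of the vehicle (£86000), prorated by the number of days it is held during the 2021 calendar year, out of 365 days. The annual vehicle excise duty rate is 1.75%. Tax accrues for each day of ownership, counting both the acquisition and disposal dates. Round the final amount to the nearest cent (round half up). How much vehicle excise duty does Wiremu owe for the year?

£1183.38

Days held (20 Mar – 31 Dec 2021): 287 out of 365
Tax = £86000 × 1.75% × 287/365 = £1183.3836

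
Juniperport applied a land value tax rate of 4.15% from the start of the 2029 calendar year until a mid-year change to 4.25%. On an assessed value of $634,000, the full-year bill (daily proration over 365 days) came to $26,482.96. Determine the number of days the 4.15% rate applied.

Let d = days at the first rate; then 365 − d days at the second rate.
$634,000 × [4.15%·d + 4.25%·(365−d)] / 365 = $26,482.96
Solving gives d = 266, so the new rate took effect on 24 September 2029.

266 days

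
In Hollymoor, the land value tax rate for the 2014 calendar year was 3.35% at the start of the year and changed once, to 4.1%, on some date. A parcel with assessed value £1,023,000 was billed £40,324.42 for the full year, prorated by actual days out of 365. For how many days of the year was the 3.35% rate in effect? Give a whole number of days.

77 days

Let d = days at the first rate; then 365 − d days at the second rate.
£1,023,000 × [3.35%·d + 4.1%·(365−d)] / 365 = £40,324.42
Solving gives d = 77, so the new rate took effect on March 19, 2014.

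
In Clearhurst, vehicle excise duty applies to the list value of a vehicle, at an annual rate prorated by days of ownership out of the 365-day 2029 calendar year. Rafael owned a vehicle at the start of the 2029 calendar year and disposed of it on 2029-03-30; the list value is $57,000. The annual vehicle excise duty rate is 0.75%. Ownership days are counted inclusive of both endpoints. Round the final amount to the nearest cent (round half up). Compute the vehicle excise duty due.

$104.24

Days held (2029-01-01 to 2029-03-30): 89 out of 365
Tax = $57,000 × 0.75% × 89/365 = $104.2397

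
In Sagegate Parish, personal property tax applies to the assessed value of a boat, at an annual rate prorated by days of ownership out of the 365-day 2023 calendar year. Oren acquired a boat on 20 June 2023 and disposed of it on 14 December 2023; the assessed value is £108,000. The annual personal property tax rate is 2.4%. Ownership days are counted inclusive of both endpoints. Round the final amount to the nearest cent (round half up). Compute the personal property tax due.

Days held (20 June – 14 December 2023): 178 out of 365
Tax = £108,000 × 2.4% × 178/365 = £1,264.0438

£1,264.04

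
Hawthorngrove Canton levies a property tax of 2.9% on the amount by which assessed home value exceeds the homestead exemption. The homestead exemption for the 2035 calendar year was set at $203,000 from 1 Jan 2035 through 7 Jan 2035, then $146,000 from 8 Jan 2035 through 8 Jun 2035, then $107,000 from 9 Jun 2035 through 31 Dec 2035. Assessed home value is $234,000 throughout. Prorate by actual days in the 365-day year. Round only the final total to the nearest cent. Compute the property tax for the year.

$3,158.62

1 Jan – 7 Jan 2035: 7 days, exemption $203,000 → ($234,000 − $203,000) × 2.9% × 7/365 = $17.2411
8 Jan – 8 Jun 2035: 152 days, exemption $146,000 → ($234,000 − $146,000) × 2.9% × 152/365 = $1,062.7507
9 Jun – 31 Dec 2035: 206 days, exemption $107,000 → ($234,000 − $107,000) × 2.9% × 206/365 = $2,078.6247
Total = $3,158.6164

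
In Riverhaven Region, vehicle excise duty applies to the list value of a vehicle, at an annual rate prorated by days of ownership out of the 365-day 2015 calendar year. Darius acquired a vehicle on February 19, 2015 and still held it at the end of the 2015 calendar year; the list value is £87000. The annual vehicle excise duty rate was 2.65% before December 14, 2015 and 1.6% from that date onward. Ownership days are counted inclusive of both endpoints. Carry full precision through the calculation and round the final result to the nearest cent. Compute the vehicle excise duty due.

February 19 – December 13, 2015: 298 days at 2.65% → £87000 × 2.65% × 298/365 = £1882.2986
December 14 – December 31, 2015: 18 days at 1.6% → £87000 × 1.6% × 18/365 = £68.6466
Total = £1950.9452

£1950.95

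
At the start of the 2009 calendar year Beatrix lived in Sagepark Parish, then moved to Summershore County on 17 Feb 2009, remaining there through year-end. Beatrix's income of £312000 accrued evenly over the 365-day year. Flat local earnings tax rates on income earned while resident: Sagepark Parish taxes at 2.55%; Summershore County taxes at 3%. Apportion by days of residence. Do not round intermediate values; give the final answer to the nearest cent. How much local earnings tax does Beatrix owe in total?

Sagepark Parish, 1 Jan – 16 Feb 2009: 47 days → £312000 × 2.55% × 47/365 = £1024.4712
Summershore County, 17 Feb – 31 Dec 2009: 318 days → £312000 × 3% × 318/365 = £8154.7397
Total = £9179.2110

£9179.21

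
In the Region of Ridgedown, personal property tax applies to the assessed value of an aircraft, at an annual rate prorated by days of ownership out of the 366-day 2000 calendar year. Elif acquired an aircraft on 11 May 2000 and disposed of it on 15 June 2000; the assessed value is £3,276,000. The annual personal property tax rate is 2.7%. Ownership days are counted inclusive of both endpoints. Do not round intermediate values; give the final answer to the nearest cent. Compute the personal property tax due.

£8,700.20

Days held (11 May – 15 June 2000): 36 out of 366
Tax = £3,276,000 × 2.7% × 36/366 = £8,700.1967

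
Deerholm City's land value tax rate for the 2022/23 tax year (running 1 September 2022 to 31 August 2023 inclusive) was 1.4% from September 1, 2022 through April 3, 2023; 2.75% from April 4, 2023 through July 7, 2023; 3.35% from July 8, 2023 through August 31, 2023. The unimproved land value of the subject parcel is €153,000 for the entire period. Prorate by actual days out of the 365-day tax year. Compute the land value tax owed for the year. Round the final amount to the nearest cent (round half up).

€3,129.16

September 1, 2022 – April 3, 2023: 215 days at 1.4% → €153,000 × 1.4% × 215/365 = €1,261.7260
April 4 – July 7, 2023: 95 days at 2.75% → €153,000 × 2.75% × 95/365 = €1,095.1027
July 8 – August 31, 2023: 55 days at 3.35% → €153,000 × 3.35% × 55/365 = €772.3356
Total = €3,129.1644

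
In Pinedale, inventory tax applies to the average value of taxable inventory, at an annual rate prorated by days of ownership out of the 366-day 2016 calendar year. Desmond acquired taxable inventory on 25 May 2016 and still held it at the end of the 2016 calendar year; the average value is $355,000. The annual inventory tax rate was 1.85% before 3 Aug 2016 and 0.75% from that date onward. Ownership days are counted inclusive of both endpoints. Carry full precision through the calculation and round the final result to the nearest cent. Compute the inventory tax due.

25 May – 2 Aug 2016: 70 days at 1.85% → $355,000 × 1.85% × 70/366 = $1,256.0792
3 Aug – 31 Dec 2016: 151 days at 0.75% → $355,000 × 0.75% × 151/366 = $1,098.4631
Total = $2,354.5423

$2,354.54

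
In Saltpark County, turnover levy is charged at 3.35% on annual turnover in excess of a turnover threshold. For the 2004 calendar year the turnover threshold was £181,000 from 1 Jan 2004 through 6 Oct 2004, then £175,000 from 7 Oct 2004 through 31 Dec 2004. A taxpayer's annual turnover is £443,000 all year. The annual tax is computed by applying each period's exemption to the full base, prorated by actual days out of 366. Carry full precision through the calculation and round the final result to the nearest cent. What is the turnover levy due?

1 Jan – 6 Oct 2004: 280 days, exemption £181,000 → (£443,000 − £181,000) × 3.35% × 280/366 = £6,714.6448
7 Oct – 31 Dec 2004: 86 days, exemption £175,000 → (£443,000 − £175,000) × 3.35% × 86/366 = £2,109.5847
Total = £8,824.2295

£8,824.23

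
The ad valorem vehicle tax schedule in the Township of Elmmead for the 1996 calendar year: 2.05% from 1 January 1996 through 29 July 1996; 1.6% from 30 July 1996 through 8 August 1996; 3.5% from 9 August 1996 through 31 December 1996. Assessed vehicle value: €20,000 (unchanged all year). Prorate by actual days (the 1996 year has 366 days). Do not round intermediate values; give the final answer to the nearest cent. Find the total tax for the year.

1 January – 29 July 1996: 211 days at 2.05% → €20,000 × 2.05% × 211/366 = €236.3661
30 July – 8 August 1996: 10 days at 1.6% → €20,000 × 1.6% × 10/366 = €8.7432
9 August – 31 December 1996: 145 days at 3.5% → €20,000 × 3.5% × 145/366 = €277.3224
Total = €522.4317

€522.43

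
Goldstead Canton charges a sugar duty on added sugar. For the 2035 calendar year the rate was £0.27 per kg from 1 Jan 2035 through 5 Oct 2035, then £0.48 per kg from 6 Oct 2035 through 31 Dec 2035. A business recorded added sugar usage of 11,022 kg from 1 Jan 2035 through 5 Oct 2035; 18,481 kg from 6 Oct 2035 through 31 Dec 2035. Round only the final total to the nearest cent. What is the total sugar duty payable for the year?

£11846.82

1 Jan – 5 Oct 2035: 11,022 kg at £0.27/kg → £2975.94
6 Oct – 31 Dec 2035: 18,481 kg at £0.48/kg → £8870.88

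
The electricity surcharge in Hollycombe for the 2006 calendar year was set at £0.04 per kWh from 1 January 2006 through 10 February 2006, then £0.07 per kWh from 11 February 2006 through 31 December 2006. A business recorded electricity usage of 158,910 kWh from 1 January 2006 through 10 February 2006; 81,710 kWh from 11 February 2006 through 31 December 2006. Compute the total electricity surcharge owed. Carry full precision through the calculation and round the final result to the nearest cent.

£12,076.10

1 January – 10 February 2006: 158,910 kWh at £0.04/kWh → £6,356.40
11 February – 31 December 2006: 81,710 kWh at £0.07/kWh → £5,719.70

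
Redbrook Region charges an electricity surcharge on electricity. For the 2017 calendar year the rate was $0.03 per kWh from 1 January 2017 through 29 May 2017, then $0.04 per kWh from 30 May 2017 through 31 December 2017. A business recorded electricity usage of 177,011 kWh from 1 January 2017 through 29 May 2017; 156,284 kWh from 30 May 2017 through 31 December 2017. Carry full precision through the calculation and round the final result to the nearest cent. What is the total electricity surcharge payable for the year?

$11561.69

1 January – 29 May 2017: 177,011 kWh at $0.03/kWh → $5310.33
30 May – 31 December 2017: 156,284 kWh at $0.04/kWh → $6251.36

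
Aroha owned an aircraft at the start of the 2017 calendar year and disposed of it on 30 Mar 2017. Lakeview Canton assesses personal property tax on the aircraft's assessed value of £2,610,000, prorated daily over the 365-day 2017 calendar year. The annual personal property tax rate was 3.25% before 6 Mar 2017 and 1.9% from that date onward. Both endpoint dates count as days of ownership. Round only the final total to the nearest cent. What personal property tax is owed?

£18,270.00

1 Jan – 5 Mar 2017: 64 days at 3.25% → £2,610,000 × 3.25% × 64/365 = £14,873.4247
6 Mar – 30 Mar 2017: 25 days at 1.9% → £2,610,000 × 1.9% × 25/365 = £3,396.5753
Total = £18,270.0000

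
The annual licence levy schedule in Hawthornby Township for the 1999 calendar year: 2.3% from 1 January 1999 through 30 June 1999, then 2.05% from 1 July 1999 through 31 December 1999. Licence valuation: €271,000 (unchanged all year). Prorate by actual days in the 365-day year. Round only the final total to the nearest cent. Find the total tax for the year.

€5,891.47

1 January – 30 June 1999: 181 days at 2.3% → €271,000 × 2.3% × 181/365 = €3,090.8849
1 July – 31 December 1999: 184 days at 2.05% → €271,000 × 2.05% × 184/365 = €2,800.5808
Total = €5,891.4658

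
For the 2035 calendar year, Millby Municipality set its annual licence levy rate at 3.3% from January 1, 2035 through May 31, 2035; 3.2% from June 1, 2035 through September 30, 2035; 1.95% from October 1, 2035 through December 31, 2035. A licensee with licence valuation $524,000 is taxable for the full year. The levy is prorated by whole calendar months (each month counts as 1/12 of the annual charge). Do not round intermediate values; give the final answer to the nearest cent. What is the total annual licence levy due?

January 1 – May 31, 2035: 5 months at 3.3% → $524,000 × 3.3% × 5/12 = $7,205.0000
June 1 – September 30, 2035: 4 months at 3.2% → $524,000 × 3.2% × 4/12 = $5,589.3333
October 1 – December 31, 2035: 3 months at 1.95% → $524,000 × 1.95% × 3/12 = $2,554.5000
Total = $15,348.8333

$15,348.83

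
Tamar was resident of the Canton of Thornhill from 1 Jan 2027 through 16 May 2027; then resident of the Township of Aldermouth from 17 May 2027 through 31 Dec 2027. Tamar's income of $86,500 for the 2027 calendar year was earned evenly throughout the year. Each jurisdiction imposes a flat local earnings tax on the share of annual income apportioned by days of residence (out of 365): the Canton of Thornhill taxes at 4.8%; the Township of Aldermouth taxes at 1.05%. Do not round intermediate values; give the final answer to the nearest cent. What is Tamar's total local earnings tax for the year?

$2,116.88

The Canton of Thornhill, 1 Jan – 16 May 2027: 136 days → $86,500 × 4.8% × 136/365 = $1,547.0466
The Township of Aldermouth, 17 May – 31 Dec 2027: 229 days → $86,500 × 1.05% × 229/365 = $569.8336
Total = $2,116.8801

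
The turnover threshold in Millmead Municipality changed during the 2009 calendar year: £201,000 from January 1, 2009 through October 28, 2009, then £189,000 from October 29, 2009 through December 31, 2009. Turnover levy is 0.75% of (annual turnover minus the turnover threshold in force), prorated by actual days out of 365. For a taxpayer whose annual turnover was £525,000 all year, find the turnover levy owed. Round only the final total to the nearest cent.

January 1 – October 28, 2009: 301 days, exemption £201,000 → (£525,000 − £201,000) × 0.75% × 301/365 = £2,003.9178
October 29 – December 31, 2009: 64 days, exemption £189,000 → (£525,000 − £189,000) × 0.75% × 64/365 = £441.8630
Total = £2,445.7808

£2,445.78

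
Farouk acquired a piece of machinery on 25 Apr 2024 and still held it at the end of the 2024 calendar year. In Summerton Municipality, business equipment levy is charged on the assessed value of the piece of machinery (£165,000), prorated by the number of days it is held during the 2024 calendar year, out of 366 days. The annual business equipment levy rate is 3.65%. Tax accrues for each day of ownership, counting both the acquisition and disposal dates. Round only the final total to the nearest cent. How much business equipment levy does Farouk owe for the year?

Days held (25 Apr – 31 Dec 2024): 251 out of 366
Tax = £165,000 × 3.65% × 251/366 = £4,130.1844

£4,130.18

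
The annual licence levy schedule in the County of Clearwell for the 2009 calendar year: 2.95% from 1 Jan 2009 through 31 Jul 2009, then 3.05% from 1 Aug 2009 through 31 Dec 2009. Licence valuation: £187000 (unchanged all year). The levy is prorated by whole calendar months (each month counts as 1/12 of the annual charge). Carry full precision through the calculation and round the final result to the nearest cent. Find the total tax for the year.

1 Jan – 31 Jul 2009: 7 months at 2.95% → £187000 × 2.95% × 7/12 = £3217.9583
1 Aug – 31 Dec 2009: 5 months at 3.05% → £187000 × 3.05% × 5/12 = £2376.4583
Total = £5594.4167

£5594.42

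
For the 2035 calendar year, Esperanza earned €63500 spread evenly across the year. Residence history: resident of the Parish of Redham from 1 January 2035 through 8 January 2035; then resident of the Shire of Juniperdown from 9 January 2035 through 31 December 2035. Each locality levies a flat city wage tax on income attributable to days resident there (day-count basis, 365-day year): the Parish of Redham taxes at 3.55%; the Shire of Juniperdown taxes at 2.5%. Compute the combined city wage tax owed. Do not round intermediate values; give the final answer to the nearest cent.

The Parish of Redham, 1 January – 8 January 2035: 8 days → €63500 × 3.55% × 8/365 = €49.4082
The Shire of Juniperdown, 9 January – 31 December 2035: 357 days → €63500 × 2.5% × 357/365 = €1552.7055
Total = €1602.1137

€1602.11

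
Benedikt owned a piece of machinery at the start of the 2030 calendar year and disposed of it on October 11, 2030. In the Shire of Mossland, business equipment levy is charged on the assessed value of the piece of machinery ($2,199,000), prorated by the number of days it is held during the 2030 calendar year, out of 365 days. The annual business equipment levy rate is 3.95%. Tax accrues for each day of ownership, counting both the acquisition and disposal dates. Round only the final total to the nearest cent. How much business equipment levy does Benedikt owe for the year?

$67,584.61

Days held (January 1 – October 11, 2030): 284 out of 365
Tax = $2,199,000 × 3.95% × 284/365 = $67,584.6082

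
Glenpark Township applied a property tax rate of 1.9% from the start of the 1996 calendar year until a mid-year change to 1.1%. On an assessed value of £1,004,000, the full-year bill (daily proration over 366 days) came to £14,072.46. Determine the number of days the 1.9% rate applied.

138 days

Let d = days at the first rate; then 366 − d days at the second rate.
£1,004,000 × [1.9%·d + 1.1%·(366−d)] / 366 = £14,072.46
Solving gives d = 138, so the new rate took effect on May 18, 1996.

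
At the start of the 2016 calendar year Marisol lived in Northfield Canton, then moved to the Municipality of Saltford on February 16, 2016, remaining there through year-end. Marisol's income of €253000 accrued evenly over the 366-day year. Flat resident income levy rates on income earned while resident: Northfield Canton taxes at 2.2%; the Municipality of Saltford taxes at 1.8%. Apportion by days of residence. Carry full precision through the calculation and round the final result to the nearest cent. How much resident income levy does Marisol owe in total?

€4681.19

Northfield Canton, January 1 – February 15, 2016: 46 days → €253000 × 2.2% × 46/366 = €699.5519
The Municipality of Saltford, February 16 – December 31, 2016: 320 days → €253000 × 1.8% × 320/366 = €3981.6393
Total = €4681.1913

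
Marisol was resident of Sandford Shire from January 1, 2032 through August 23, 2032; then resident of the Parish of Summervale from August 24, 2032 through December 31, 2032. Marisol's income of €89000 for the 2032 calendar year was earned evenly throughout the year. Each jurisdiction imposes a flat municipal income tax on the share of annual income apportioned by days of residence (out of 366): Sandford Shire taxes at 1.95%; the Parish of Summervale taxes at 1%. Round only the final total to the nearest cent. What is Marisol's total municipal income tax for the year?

€1435.19

Sandford Shire, January 1 – August 23, 2032: 236 days → €89000 × 1.95% × 236/366 = €1119.0656
The Parish of Summervale, August 24 – December 31, 2032: 130 days → €89000 × 1% × 130/366 = €316.1202
Total = €1435.1858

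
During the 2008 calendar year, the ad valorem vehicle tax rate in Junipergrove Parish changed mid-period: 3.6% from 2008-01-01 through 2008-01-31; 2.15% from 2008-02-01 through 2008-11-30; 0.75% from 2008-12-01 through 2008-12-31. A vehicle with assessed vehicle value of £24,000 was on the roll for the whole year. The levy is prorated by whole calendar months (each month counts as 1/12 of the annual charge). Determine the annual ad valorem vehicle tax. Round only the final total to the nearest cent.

£517.00

2008-01-01 to 2008-01-31: 1 month at 3.6% → £24,000 × 3.6% × 1/12 = £72.0000
2008-02-01 to 2008-11-30: 10 months at 2.15% → £24,000 × 2.15% × 10/12 = £430.0000
2008-12-01 to 2008-12-31: 1 month at 0.75% → £24,000 × 0.75% × 1/12 = £15.0000
Total = £517.0000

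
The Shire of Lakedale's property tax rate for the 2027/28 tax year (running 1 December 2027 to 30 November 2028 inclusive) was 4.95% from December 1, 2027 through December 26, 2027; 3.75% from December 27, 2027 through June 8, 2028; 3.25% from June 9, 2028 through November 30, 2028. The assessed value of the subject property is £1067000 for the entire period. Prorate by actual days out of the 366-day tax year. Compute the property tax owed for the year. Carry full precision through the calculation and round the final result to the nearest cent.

December 1 – December 26, 2027: 26 days at 4.95% → £1067000 × 4.95% × 26/366 = £3751.9918
December 27, 2027 – June 8, 2028: 165 days at 3.75% → £1067000 × 3.75% × 165/366 = £18038.4221
June 9 – November 30, 2028: 175 days at 3.25% → £1067000 × 3.25% × 175/366 = £16580.7719
Total = £38371.1858

£38371.19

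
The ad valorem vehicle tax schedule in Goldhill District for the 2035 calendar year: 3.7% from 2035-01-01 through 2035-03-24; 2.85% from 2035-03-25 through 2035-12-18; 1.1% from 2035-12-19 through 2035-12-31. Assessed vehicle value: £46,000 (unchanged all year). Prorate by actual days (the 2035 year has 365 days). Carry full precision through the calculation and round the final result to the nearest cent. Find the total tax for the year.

2035-01-01 to 2035-03-24: 83 days at 3.7% → £46,000 × 3.7% × 83/365 = £387.0301
2035-03-25 to 2035-12-18: 269 days at 2.85% → £46,000 × 2.85% × 269/365 = £966.1890
2035-12-19 to 2035-12-31: 13 days at 1.1% → £46,000 × 1.1% × 13/365 = £18.0219
Total = £1,371.2411

£1,371.24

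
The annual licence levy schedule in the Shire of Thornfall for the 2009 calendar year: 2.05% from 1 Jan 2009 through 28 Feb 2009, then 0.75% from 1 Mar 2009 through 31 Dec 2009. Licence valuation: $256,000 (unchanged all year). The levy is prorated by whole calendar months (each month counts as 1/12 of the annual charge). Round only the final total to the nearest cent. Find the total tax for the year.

1 Jan – 28 Feb 2009: 2 months at 2.05% → $256,000 × 2.05% × 2/12 = $874.6667
1 Mar – 31 Dec 2009: 10 months at 0.75% → $256,000 × 0.75% × 10/12 = $1,600.0000
Total = $2,474.6667

$2,474.67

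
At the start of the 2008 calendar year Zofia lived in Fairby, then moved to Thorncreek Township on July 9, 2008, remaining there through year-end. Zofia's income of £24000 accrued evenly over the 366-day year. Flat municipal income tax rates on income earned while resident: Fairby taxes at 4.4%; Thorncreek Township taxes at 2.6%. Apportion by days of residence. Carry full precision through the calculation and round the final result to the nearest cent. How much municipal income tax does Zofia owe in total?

£848.26

Fairby, January 1 – July 8, 2008: 190 days → £24000 × 4.4% × 190/366 = £548.1967
Thorncreek Township, July 9 – December 31, 2008: 176 days → £24000 × 2.6% × 176/366 = £300.0656
Total = £848.2623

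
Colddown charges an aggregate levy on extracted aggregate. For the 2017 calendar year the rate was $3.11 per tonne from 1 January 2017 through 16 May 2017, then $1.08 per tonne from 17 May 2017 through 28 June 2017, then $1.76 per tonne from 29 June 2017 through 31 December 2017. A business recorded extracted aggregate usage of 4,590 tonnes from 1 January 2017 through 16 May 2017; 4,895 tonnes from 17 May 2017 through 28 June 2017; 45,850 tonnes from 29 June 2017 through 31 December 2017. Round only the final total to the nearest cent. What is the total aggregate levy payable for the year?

1 January – 16 May 2017: 4,590 tonnes at $3.11/tonne → $14,274.90
17 May – 28 June 2017: 4,895 tonnes at $1.08/tonne → $5,286.60
29 June – 31 December 2017: 45,850 tonnes at $1.76/tonne → $80,696.00

$100,257.50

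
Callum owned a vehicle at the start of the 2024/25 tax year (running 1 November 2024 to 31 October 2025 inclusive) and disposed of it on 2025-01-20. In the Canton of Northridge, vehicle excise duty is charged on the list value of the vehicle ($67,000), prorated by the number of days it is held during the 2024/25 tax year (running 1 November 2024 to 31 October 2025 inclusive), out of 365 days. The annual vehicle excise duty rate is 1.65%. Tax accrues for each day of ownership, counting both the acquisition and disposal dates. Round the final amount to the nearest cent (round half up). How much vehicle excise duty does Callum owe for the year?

$245.33

Days held (2024-11-01 to 2025-01-20): 81 out of 365
Tax = $67,000 × 1.65% × 81/365 = $245.3301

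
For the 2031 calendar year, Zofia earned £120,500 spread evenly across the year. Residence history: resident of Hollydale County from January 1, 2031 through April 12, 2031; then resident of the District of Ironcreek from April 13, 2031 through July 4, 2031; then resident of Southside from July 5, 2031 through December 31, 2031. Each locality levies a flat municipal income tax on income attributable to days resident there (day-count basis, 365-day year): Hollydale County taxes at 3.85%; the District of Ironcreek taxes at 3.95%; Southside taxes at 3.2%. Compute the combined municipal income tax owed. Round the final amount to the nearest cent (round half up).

£4,280.39

Hollydale County, January 1 – April 12, 2031: 102 days → £120,500 × 3.85% × 102/365 = £1,296.4479
The District of Ironcreek, April 13 – July 4, 2031: 83 days → £120,500 × 3.95% × 83/365 = £1,082.3541
Southside, July 5 – December 31, 2031: 180 days → £120,500 × 3.2% × 180/365 = £1,901.5890
Total = £4,280.3911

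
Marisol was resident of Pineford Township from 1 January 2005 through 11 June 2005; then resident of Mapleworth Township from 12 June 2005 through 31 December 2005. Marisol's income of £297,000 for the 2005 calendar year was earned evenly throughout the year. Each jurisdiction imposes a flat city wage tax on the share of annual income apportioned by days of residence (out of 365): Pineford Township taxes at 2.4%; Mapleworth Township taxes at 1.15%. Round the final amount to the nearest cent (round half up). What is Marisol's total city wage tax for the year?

£5,063.24

Pineford Township, 1 January – 11 June 2005: 162 days → £297,000 × 2.4% × 162/365 = £3,163.6603
Mapleworth Township, 12 June – 31 December 2005: 203 days → £297,000 × 1.15% × 203/365 = £1,899.5795
Total = £5,063.2397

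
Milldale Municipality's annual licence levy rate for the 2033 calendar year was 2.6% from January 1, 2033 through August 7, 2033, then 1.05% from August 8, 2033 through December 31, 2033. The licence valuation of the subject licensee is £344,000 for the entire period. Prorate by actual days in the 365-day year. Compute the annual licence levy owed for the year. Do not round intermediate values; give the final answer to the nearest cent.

£6,811.20

January 1 – August 7, 2033: 219 days at 2.6% → £344,000 × 2.6% × 219/365 = £5,366.4000
August 8 – December 31, 2033: 146 days at 1.05% → £344,000 × 1.05% × 146/365 = £1,444.8000
Total = £6,811.2000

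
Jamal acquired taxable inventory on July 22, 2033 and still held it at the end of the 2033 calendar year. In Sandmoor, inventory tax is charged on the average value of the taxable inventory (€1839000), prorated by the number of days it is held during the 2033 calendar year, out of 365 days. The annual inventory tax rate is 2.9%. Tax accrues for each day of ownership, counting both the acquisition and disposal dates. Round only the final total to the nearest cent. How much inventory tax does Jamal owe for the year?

€23816.31

Days held (July 22 – December 31, 2033): 163 out of 365
Tax = €1839000 × 2.9% × 163/365 = €23816.3096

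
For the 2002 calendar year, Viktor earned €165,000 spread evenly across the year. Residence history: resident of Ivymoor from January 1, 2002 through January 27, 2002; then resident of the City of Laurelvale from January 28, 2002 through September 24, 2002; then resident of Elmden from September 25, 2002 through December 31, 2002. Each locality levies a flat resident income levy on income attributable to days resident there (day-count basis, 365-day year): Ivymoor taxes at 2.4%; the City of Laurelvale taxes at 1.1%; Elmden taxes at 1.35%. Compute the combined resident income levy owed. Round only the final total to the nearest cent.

Ivymoor, January 1 – January 27, 2002: 27 days → €165,000 × 2.4% × 27/365 = €292.9315
The City of Laurelvale, January 28 – September 24, 2002: 240 days → €165,000 × 1.1% × 240/365 = €1,193.4247
Elmden, September 25 – December 31, 2002: 98 days → €165,000 × 1.35% × 98/365 = €598.0685
Total = €2,084.4247

€2,084.42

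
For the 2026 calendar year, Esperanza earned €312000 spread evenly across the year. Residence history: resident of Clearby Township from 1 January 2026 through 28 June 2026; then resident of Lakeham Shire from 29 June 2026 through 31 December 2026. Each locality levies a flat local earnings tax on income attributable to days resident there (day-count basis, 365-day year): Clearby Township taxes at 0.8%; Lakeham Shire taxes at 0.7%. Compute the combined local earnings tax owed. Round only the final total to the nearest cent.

€2337.01

Clearby Township, 1 January – 28 June 2026: 179 days → €312000 × 0.8% × 179/365 = €1224.0658
Lakeham Shire, 29 June – 31 December 2026: 186 days → €312000 × 0.7% × 186/365 = €1112.9425
Total = €2337.0082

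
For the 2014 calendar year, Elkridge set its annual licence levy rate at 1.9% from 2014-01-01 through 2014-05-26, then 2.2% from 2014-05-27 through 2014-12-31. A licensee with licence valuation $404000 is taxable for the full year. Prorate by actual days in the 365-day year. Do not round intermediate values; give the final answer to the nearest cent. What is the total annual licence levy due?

2014-01-01 to 2014-05-26: 146 days at 1.9% → $404000 × 1.9% × 146/365 = $3070.4000
2014-05-27 to 2014-12-31: 219 days at 2.2% → $404000 × 2.2% × 219/365 = $5332.8000
Total = $8403.2000

$8403.20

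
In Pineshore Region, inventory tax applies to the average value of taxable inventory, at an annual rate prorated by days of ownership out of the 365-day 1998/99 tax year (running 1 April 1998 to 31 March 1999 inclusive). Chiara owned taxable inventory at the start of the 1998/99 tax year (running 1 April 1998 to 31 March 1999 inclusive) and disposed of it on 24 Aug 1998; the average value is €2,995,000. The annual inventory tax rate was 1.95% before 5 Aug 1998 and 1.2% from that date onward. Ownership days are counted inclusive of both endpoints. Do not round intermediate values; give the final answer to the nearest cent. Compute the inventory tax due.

1 Apr – 4 Aug 1998: 126 days at 1.95% → €2,995,000 × 1.95% × 126/365 = €20,160.8630
5 Aug – 24 Aug 1998: 20 days at 1.2% → €2,995,000 × 1.2% × 20/365 = €1,969.3151
Total = €22,130.1781

€22,130.18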